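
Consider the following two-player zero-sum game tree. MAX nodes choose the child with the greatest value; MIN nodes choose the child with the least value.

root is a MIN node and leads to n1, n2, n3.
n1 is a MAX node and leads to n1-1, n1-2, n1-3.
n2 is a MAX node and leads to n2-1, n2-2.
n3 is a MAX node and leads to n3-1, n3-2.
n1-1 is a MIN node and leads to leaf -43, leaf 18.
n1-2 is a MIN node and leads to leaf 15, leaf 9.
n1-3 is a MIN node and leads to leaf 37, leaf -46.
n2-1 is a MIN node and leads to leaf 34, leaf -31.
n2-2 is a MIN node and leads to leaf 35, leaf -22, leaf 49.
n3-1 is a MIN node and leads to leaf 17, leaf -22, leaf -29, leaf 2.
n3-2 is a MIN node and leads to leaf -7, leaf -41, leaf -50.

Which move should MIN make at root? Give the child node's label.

n3

n1-1 (MIN): min(-43, 18) = -43
n1-2 (MIN): min(15, 9) = 9
n1-3 (MIN): min(37, -46) = -46
n1 (MAX): max(-43, 9, -46) = 9
n2-1 (MIN): min(34, -31) = -31
n2-2 (MIN): min(35, -22, 49) = -22
n2 (MAX): max(-31, -22) = -22
n3-1 (MIN): min(17, -22, -29, 2) = -29
n3-2 (MIN): min(-7, -41, -50) = -50
n3 (MAX): max(-29, -50) = -29
root (MIN): min(9, -22, -29) = -29
MIN at root wants the lowest of {n1=9, n2=-22, n3=-29}, so chooses n3.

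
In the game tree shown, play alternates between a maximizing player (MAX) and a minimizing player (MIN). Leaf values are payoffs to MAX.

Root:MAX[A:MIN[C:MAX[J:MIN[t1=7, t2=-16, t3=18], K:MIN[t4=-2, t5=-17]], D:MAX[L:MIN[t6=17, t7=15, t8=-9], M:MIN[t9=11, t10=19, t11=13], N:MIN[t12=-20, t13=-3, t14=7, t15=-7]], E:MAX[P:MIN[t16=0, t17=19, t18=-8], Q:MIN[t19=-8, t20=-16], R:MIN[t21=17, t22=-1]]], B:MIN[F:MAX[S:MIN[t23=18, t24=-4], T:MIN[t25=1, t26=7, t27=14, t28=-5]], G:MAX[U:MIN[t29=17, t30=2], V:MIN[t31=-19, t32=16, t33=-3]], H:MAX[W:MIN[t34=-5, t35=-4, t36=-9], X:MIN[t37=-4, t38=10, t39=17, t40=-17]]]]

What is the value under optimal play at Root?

-9

J (MIN): min(7, -16, 18) = -16
K (MIN): min(-2, -17) = -17
C (MAX): max(-16, -17) = -16
L (MIN): min(17, 15, -9) = -9
M (MIN): min(11, 19, 13) = 11
N (MIN): min(-20, -3, 7, -7) = -20
D (MAX): max(-9, 11, -20) = 11
P (MIN): min(0, 19, -8) = -8
Q (MIN): min(-8, -16) = -16
R (MIN): min(17, -1) = -1
E (MAX): max(-8, -16, -1) = -1
A (MIN): min(-16, 11, -1) = -16
S (MIN): min(18, -4) = -4
T (MIN): min(1, 7, 14, -5) = -5
F (MAX): max(-4, -5) = -4
U (MIN): min(17, 2) = 2
V (MIN): min(-19, 16, -3) = -19
G (MAX): max(2, -19) = 2
W (MIN): min(-5, -4, -9) = -9
X (MIN): min(-4, 10, 17, -17) = -17
H (MAX): max(-9, -17) = -9
B (MIN): min(-4, 2, -9) = -9
Root (MAX): max(-16, -9) = -9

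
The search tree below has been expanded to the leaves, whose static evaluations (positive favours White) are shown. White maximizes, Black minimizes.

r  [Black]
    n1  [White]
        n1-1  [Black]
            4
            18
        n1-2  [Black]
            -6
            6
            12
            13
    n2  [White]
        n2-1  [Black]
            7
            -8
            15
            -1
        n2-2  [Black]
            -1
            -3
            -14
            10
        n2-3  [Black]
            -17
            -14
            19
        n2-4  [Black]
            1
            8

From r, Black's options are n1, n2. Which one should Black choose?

n2

n1-1 (Black): min(4, 18) = 4
n1-2 (Black): min(-6, 6, 12, 13) = -6
n1 (White): max(4, -6) = 4
n2-1 (Black): min(7, -8, 15, -1) = -8
n2-2 (Black): min(-1, -3, -14, 10) = -14
n2-3 (Black): min(-17, -14, 19) = -17
n2-4 (Black): min(1, 8) = 1
n2 (White): max(-8, -14, -17, 1) = 1
r (Black): min(4, 1) = 1
Black at r wants the lowest of {n1=4, n2=1}, so chooses n2.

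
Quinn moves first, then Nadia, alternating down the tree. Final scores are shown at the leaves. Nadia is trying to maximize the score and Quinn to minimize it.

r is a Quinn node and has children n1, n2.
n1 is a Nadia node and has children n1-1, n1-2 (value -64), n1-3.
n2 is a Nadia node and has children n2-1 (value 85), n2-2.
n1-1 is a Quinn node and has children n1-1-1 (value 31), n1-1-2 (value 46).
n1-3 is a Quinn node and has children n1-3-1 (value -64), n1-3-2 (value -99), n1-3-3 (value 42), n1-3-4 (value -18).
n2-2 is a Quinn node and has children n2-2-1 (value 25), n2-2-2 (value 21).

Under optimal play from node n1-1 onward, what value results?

31

n1-1 (Quinn): min(31, 46) = 31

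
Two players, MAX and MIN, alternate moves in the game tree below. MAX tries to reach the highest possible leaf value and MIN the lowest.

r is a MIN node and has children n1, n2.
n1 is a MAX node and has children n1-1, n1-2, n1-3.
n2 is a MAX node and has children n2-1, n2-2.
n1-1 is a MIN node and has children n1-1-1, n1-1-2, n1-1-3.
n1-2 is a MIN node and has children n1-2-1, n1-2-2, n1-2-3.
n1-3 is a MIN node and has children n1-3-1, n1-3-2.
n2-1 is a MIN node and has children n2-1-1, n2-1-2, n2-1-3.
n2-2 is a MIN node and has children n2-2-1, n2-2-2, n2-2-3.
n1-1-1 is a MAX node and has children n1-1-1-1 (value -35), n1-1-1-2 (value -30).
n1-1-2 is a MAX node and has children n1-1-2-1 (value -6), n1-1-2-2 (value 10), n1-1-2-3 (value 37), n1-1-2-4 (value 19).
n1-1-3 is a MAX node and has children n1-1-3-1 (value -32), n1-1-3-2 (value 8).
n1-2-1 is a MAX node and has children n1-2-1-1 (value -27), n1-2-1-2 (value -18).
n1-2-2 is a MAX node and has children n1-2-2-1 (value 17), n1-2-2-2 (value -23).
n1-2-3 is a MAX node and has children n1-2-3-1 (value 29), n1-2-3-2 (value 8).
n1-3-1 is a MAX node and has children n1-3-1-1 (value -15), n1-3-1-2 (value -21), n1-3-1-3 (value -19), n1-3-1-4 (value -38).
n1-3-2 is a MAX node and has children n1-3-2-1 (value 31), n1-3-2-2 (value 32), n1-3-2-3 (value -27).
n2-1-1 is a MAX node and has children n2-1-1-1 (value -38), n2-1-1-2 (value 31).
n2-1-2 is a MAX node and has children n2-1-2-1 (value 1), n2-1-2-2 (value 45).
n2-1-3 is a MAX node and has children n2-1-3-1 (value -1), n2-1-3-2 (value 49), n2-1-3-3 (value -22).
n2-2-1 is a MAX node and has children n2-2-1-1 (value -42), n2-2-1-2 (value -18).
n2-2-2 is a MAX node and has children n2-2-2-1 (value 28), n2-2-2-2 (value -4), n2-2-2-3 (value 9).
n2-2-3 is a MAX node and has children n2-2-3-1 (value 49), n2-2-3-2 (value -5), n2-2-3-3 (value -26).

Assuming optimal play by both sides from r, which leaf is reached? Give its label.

n1-1-1 (MAX): max(-35, -30) = -30
n1-1-2 (MAX): max(-6, 10, 37, 19) = 37
n1-1-3 (MAX): max(-32, 8) = 8
n1-1 (MIN): min(-30, 37, 8) = -30
n1-2-1 (MAX): max(-27, -18) = -18
n1-2-2 (MAX): max(17, -23) = 17
n1-2-3 (MAX): max(29, 8) = 29
n1-2 (MIN): min(-18, 17, 29) = -18
n1-3-1 (MAX): max(-15, -21, -19, -38) = -15
n1-3-2 (MAX): max(31, 32, -27) = 32
n1-3 (MIN): min(-15, 32) = -15
n1 (MAX): max(-30, -18, -15) = -15
n2-1-1 (MAX): max(-38, 31) = 31
n2-1-2 (MAX): max(1, 45) = 45
n2-1-3 (MAX): max(-1, 49, -22) = 49
n2-1 (MIN): min(31, 45, 49) = 31
n2-2-1 (MAX): max(-42, -18) = -18
n2-2-2 (MAX): max(28, -4, 9) = 28
n2-2-3 (MAX): max(49, -5, -26) = 49
n2-2 (MIN): min(-18, 28, 49) = -18
n2 (MAX): max(31, -18) = 31
r (MIN): min(-15, 31) = -15
At r, MIN picks n1 (lowest: -15).
At n1, MAX picks n1-3 (highest: -15).
At n1-3, MIN picks n1-3-1 (lowest: -15).
At n1-3-1, MAX picks n1-3-1-1 (highest: -15).
Terminal value -15.

n1-3-1-1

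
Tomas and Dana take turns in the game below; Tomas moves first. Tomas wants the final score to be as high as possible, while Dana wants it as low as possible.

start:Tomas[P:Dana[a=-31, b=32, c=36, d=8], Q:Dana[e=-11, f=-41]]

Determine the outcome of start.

-31

P (Dana): min(-31, 32, 36, 8) = -31
Q (Dana): min(-11, -41) = -41
start (Tomas): max(-31, -41) = -31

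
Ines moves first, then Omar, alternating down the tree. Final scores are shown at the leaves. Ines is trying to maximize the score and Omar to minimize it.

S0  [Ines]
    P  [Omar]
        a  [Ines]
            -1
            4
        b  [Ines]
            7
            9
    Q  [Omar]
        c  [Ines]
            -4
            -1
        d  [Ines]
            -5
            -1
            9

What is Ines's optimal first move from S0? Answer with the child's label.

a (Ines): max(-1, 4) = 4
b (Ines): max(7, 9) = 9
P (Omar): min(4, 9) = 4
c (Ines): max(-4, -1) = -1
d (Ines): max(-5, -1, 9) = 9
Q (Omar): min(-1, 9) = -1
S0 (Ines): max(4, -1) = 4
Ines at S0 wants the highest of {P=4, Q=-1}, so chooses P.

P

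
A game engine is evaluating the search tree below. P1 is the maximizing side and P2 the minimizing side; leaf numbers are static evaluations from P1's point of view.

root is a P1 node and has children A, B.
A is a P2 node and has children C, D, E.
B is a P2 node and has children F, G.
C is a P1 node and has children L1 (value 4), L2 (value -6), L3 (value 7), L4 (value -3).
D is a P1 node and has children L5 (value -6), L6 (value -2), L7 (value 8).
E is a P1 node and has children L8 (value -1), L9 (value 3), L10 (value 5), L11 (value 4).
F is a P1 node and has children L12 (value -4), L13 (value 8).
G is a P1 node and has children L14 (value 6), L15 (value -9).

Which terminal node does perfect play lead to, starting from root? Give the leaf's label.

L14

C (P1): max(4, -6, 7, -3) = 7
D (P1): max(-6, -2, 8) = 8
E (P1): max(-1, 3, 5, 4) = 5
A (P2): min(7, 8, 5) = 5
F (P1): max(-4, 8) = 8
G (P1): max(6, -9) = 6
B (P2): min(8, 6) = 6
root (P1): max(5, 6) = 6
At root, P1 picks B (highest: 6).
At B, P2 picks G (lowest: 6).
At G, P1 picks L14 (highest: 6).
Terminal value 6.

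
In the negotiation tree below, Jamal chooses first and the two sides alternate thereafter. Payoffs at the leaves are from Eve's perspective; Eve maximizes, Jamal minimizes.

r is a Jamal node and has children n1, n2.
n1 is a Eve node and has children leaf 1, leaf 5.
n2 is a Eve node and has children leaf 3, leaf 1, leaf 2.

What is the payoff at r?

n1 (Eve): max(1, 5) = 5
n2 (Eve): max(3, 1, 2) = 3
r (Jamal): min(5, 3) = 3

3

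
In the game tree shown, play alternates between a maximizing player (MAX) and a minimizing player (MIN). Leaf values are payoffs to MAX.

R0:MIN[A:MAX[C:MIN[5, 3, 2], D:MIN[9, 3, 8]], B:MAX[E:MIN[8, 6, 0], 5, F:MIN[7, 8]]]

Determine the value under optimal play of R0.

3

C (MIN): min(5, 3, 2) = 2
D (MIN): min(9, 3, 8) = 3
A (MAX): max(2, 3) = 3
E (MIN): min(8, 6, 0) = 0
F (MIN): min(7, 8) = 7
B (MAX): max(0, 5, 7) = 7
R0 (MIN): min(3, 7) = 3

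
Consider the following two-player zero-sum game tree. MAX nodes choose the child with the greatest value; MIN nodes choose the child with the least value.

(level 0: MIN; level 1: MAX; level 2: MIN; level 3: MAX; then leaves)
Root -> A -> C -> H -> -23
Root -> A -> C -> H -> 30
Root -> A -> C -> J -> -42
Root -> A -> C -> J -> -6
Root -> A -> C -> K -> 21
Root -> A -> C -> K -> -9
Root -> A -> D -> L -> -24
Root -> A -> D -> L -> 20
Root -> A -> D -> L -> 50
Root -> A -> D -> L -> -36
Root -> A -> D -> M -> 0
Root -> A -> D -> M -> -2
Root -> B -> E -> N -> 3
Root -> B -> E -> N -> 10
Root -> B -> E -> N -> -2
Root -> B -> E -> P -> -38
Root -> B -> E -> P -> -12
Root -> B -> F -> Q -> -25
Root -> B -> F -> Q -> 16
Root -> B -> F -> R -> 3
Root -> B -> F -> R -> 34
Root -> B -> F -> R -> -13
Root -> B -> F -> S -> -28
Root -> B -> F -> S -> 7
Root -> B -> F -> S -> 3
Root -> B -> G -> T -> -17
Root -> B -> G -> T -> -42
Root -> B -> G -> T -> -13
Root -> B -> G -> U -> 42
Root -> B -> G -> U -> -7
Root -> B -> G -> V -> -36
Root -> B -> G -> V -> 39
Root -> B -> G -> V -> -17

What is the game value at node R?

R (MAX): max(3, 34, -13) = 34

34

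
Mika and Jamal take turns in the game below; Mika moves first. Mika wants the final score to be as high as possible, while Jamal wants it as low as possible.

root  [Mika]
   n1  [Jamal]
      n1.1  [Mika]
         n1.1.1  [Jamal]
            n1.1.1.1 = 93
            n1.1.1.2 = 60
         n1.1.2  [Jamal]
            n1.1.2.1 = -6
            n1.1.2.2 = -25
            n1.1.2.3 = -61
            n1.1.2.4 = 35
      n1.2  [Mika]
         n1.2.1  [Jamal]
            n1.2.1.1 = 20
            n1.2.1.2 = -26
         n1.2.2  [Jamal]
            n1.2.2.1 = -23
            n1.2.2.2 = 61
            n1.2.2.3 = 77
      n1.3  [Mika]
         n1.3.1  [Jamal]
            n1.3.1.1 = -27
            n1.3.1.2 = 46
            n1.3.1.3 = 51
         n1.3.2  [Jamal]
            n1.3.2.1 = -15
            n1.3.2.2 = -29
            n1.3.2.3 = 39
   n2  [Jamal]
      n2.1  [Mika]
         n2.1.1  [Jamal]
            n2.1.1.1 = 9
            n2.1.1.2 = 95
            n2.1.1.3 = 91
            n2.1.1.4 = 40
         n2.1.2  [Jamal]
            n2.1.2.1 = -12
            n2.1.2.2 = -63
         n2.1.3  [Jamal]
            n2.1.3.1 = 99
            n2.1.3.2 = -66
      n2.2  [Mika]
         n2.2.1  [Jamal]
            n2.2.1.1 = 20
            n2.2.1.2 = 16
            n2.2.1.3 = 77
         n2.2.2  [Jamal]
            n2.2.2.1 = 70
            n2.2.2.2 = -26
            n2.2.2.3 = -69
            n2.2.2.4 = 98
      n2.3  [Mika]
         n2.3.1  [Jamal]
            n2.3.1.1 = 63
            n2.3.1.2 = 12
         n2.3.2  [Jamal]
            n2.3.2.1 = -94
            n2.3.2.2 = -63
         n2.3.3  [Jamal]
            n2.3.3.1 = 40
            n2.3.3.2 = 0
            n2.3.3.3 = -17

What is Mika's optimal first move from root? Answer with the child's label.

n2

n1.1.1 (Jamal): min(93, 60) = 60
n1.1.2 (Jamal): min(-6, -25, -61, 35) = -61
n1.1 (Mika): max(60, -61) = 60
n1.2.1 (Jamal): min(20, -26) = -26
n1.2.2 (Jamal): min(-23, 61, 77) = -23
n1.2 (Mika): max(-26, -23) = -23
n1.3.1 (Jamal): min(-27, 46, 51) = -27
n1.3.2 (Jamal): min(-15, -29, 39) = -29
n1.3 (Mika): max(-27, -29) = -27
n1 (Jamal): min(60, -23, -27) = -27
n2.1.1 (Jamal): min(9, 95, 91, 40) = 9
n2.1.2 (Jamal): min(-12, -63) = -63
n2.1.3 (Jamal): min(99, -66) = -66
n2.1 (Mika): max(9, -63, -66) = 9
n2.2.1 (Jamal): min(20, 16, 77) = 16
n2.2.2 (Jamal): min(70, -26, -69, 98) = -69
n2.2 (Mika): max(16, -69) = 16
n2.3.1 (Jamal): min(63, 12) = 12
n2.3.2 (Jamal): min(-94, -63) = -94
n2.3.3 (Jamal): min(40, 0, -17) = -17
n2.3 (Mika): max(12, -94, -17) = 12
n2 (Jamal): min(9, 16, 12) = 9
root (Mika): max(-27, 9) = 9
Mika at root wants the highest of {n1=-27, n2=9}, so chooses n2.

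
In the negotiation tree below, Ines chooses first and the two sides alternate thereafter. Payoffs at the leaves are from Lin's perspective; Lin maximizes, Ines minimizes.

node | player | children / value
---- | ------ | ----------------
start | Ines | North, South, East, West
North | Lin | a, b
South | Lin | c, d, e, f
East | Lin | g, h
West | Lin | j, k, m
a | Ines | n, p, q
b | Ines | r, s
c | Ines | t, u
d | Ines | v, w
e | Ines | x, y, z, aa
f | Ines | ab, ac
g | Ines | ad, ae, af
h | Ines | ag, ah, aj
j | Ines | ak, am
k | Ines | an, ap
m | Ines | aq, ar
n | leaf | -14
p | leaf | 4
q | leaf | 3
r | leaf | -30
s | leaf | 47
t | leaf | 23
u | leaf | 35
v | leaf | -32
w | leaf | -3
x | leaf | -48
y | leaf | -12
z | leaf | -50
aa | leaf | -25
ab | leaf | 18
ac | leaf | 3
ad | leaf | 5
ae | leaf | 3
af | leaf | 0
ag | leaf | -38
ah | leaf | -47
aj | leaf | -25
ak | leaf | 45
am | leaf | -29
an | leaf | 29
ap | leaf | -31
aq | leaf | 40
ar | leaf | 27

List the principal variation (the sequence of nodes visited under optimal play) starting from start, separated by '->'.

start -> North -> a -> n

a (Ines): min(-14, 4, 3) = -14
b (Ines): min(-30, 47) = -30
North (Lin): max(-14, -30) = -14
c (Ines): min(23, 35) = 23
d (Ines): min(-32, -3) = -32
e (Ines): min(-48, -12, -50, -25) = -50
f (Ines): min(18, 3) = 3
South (Lin): max(23, -32, -50, 3) = 23
g (Ines): min(5, 3, 0) = 0
h (Ines): min(-38, -47, -25) = -47
East (Lin): max(0, -47) = 0
j (Ines): min(45, -29) = -29
k (Ines): min(29, -31) = -31
m (Ines): min(40, 27) = 27
West (Lin): max(-29, -31, 27) = 27
start (Ines): min(-14, 23, 0, 27) = -14
At start, Ines picks North (lowest: -14).
At North, Lin picks a (highest: -14).
At a, Ines picks n (lowest: -14).
Terminal value -14.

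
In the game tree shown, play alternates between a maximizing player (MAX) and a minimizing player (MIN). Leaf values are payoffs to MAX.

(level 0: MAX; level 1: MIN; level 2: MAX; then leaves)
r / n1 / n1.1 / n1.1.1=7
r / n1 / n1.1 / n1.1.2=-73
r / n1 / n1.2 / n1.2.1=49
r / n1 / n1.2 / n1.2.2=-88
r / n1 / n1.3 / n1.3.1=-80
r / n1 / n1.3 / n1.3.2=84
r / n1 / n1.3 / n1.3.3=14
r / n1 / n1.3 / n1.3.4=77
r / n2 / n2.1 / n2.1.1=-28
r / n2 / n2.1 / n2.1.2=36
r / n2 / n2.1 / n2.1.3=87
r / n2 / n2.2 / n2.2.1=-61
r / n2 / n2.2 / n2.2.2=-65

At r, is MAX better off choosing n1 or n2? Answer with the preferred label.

n1

n1.1 (MAX): max(7, -73) = 7
n1.2 (MAX): max(49, -88) = 49
n1.3 (MAX): max(-80, 84, 14, 77) = 84
n1 (MIN): min(7, 49, 84) = 7
n2.1 (MAX): max(-28, 36, 87) = 87
n2.2 (MAX): max(-61, -65) = -61
n2 (MIN): min(87, -61) = -61
MAX prefers the higher value; n1=7, n2=-61. n1 is better since 7 > -61.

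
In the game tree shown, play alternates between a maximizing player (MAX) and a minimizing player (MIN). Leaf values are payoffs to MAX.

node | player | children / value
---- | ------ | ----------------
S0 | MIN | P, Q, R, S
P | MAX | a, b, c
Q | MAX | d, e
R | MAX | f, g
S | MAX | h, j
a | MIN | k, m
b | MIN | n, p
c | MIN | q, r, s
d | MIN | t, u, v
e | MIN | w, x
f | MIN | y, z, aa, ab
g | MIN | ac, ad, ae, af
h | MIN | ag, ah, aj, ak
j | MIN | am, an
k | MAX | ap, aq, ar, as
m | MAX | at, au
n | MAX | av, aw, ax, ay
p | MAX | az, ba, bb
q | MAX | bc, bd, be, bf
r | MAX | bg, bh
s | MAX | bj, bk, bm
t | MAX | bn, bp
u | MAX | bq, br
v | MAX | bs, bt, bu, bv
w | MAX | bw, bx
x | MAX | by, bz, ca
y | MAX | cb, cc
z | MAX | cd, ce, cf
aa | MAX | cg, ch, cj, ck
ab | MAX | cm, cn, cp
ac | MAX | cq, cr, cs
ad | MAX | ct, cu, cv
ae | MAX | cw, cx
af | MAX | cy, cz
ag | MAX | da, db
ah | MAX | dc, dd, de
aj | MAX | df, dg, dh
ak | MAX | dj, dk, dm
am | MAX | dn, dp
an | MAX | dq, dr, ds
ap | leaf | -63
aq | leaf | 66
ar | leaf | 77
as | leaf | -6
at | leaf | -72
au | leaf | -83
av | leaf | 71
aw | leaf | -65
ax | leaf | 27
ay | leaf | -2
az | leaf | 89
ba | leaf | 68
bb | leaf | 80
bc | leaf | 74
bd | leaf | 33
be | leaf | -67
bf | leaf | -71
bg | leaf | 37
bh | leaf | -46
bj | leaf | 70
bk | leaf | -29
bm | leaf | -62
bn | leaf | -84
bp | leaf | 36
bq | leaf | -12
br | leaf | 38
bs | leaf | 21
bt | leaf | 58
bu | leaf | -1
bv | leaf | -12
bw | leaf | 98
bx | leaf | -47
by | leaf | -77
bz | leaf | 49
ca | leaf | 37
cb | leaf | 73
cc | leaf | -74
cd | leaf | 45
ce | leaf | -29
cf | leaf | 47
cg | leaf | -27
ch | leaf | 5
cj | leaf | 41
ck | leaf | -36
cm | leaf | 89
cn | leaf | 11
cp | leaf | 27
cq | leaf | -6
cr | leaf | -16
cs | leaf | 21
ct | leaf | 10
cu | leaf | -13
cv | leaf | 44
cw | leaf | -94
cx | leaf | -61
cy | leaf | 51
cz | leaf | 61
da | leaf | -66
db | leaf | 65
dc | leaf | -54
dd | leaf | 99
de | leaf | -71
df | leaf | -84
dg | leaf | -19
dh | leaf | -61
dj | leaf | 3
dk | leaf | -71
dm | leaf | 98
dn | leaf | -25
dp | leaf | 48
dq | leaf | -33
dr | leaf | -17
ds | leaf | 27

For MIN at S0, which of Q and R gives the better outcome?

t (MAX): max(-84, 36) = 36
u (MAX): max(-12, 38) = 38
v (MAX): max(21, 58, -1, -12) = 58
d (MIN): min(36, 38, 58) = 36
w (MAX): max(98, -47) = 98
x (MAX): max(-77, 49, 37) = 49
e (MIN): min(98, 49) = 49
Q (MAX): max(36, 49) = 49
y (MAX): max(73, -74) = 73
z (MAX): max(45, -29, 47) = 47
aa (MAX): max(-27, 5, 41, -36) = 41
ab (MAX): max(89, 11, 27) = 89
f (MIN): min(73, 47, 41, 89) = 41
ac (MAX): max(-6, -16, 21) = 21
ad (MAX): max(10, -13, 44) = 44
ae (MAX): max(-94, -61) = -61
af (MAX): max(51, 61) = 61
g (MIN): min(21, 44, -61, 61) = -61
R (MAX): max(41, -61) = 41
MIN prefers the lower value; Q=49, R=41. R is better since 41 < 49.

R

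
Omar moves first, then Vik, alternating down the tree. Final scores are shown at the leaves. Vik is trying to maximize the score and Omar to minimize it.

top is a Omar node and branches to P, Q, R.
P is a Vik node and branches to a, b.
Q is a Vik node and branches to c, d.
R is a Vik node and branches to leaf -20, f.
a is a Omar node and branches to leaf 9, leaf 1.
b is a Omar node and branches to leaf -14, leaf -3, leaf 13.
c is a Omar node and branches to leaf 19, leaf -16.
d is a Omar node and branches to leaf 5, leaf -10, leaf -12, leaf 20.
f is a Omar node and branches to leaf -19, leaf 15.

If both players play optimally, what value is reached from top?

-19

a (Omar): min(9, 1) = 1
b (Omar): min(-14, -3, 13) = -14
P (Vik): max(1, -14) = 1
c (Omar): min(19, -16) = -16
d (Omar): min(5, -10, -12, 20) = -12
Q (Vik): max(-16, -12) = -12
f (Omar): min(-19, 15) = -19
R (Vik): max(-20, -19) = -19
top (Omar): min(1, -12, -19) = -19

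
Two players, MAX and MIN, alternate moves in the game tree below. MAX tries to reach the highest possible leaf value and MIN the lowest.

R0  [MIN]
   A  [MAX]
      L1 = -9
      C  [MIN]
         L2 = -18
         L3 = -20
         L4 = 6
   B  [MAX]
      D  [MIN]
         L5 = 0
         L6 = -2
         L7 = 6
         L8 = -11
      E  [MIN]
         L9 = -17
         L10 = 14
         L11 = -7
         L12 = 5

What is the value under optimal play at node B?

-11

D (MIN): min(0, -2, 6, -11) = -11
E (MIN): min(-17, 14, -7, 5) = -17
B (MAX): max(-11, -17) = -11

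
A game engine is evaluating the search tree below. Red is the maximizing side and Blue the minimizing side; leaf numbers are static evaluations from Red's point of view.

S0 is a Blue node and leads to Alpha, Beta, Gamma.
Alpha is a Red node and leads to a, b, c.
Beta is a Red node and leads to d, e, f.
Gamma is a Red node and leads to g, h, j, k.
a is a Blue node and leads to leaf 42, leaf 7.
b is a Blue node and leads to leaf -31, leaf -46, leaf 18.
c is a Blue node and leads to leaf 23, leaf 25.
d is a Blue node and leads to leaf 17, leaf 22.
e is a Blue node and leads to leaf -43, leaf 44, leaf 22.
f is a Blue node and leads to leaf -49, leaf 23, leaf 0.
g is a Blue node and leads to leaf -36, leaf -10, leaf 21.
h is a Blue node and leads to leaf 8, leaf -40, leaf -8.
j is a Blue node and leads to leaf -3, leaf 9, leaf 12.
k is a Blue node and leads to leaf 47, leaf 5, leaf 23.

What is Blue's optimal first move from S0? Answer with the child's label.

a (Blue): min(42, 7) = 7
b (Blue): min(-31, -46, 18) = -46
c (Blue): min(23, 25) = 23
Alpha (Red): max(7, -46, 23) = 23
d (Blue): min(17, 22) = 17
e (Blue): min(-43, 44, 22) = -43
f (Blue): min(-49, 23, 0) = -49
Beta (Red): max(17, -43, -49) = 17
g (Blue): min(-36, -10, 21) = -36
h (Blue): min(8, -40, -8) = -40
j (Blue): min(-3, 9, 12) = -3
k (Blue): min(47, 5, 23) = 5
Gamma (Red): max(-36, -40, -3, 5) = 5
S0 (Blue): min(23, 17, 5) = 5
Blue at S0 wants the lowest of {Alpha=23, Beta=17, Gamma=5}, so chooses Gamma.

Gamma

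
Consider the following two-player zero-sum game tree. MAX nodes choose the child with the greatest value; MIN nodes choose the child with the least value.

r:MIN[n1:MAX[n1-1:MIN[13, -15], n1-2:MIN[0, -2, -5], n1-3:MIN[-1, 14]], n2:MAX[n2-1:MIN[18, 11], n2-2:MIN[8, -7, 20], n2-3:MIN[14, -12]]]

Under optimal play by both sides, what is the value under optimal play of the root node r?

-1

n1-1 (MIN): min(13, -15) = -15
n1-2 (MIN): min(0, -2, -5) = -5
n1-3 (MIN): min(-1, 14) = -1
n1 (MAX): max(-15, -5, -1) = -1
n2-1 (MIN): min(18, 11) = 11
n2-2 (MIN): min(8, -7, 20) = -7
n2-3 (MIN): min(14, -12) = -12
n2 (MAX): max(11, -7, -12) = 11
r (MIN): min(-1, 11) = -1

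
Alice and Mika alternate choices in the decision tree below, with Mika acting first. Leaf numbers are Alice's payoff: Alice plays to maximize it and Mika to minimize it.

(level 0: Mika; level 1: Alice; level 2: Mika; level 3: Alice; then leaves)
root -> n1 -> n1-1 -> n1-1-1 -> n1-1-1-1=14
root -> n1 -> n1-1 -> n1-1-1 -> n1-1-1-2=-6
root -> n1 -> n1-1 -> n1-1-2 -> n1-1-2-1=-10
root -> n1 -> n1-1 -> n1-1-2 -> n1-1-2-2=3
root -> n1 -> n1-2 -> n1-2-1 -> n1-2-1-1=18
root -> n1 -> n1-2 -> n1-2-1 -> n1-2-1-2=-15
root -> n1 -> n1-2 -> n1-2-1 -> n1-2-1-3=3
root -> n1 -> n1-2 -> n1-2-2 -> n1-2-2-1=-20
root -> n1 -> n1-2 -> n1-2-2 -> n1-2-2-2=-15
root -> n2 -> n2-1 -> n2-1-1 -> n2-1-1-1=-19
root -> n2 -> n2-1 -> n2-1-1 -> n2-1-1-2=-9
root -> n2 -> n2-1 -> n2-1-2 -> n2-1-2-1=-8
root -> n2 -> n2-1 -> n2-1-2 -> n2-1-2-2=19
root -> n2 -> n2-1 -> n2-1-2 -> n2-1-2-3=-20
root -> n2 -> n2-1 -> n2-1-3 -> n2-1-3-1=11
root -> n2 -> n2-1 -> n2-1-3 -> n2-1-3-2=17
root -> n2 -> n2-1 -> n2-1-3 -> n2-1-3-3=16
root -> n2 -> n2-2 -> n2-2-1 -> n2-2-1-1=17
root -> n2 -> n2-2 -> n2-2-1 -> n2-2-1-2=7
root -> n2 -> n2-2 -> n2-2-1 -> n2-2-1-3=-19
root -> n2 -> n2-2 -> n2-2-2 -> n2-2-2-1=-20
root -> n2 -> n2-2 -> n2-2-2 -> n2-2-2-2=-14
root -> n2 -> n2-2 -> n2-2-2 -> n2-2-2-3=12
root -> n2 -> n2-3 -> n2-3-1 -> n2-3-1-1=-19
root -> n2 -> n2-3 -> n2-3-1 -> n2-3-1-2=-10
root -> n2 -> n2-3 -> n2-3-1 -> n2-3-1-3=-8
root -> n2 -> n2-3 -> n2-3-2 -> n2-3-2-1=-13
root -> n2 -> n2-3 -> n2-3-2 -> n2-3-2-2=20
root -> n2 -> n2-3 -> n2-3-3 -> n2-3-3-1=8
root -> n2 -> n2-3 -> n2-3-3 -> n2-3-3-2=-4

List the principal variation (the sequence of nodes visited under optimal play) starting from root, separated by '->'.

root -> n1 -> n1-1 -> n1-1-2 -> n1-1-2-2

n1-1-1 (Alice): max(14, -6) = 14
n1-1-2 (Alice): max(-10, 3) = 3
n1-1 (Mika): min(14, 3) = 3
n1-2-1 (Alice): max(18, -15, 3) = 18
n1-2-2 (Alice): max(-20, -15) = -15
n1-2 (Mika): min(18, -15) = -15
n1 (Alice): max(3, -15) = 3
n2-1-1 (Alice): max(-19, -9) = -9
n2-1-2 (Alice): max(-8, 19, -20) = 19
n2-1-3 (Alice): max(11, 17, 16) = 17
n2-1 (Mika): min(-9, 19, 17) = -9
n2-2-1 (Alice): max(17, 7, -19) = 17
n2-2-2 (Alice): max(-20, -14, 12) = 12
n2-2 (Mika): min(17, 12) = 12
n2-3-1 (Alice): max(-19, -10, -8) = -8
n2-3-2 (Alice): max(-13, 20) = 20
n2-3-3 (Alice): max(8, -4) = 8
n2-3 (Mika): min(-8, 20, 8) = -8
n2 (Alice): max(-9, 12, -8) = 12
root (Mika): min(3, 12) = 3
At root, Mika picks n1 (lowest: 3).
At n1, Alice picks n1-1 (highest: 3).
At n1-1, Mika picks n1-1-2 (lowest: 3).
At n1-1-2, Alice picks n1-1-2-2 (highest: 3).
Terminal value 3.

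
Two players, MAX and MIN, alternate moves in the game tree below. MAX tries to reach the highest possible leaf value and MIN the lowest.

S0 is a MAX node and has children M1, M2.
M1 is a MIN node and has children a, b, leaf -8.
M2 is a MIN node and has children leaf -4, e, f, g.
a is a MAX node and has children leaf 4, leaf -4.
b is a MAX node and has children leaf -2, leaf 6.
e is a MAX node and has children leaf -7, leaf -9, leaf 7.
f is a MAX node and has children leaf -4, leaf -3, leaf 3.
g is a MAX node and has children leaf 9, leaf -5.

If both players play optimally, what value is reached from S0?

a (MAX): max(4, -4) = 4
b (MAX): max(-2, 6) = 6
M1 (MIN): min(4, 6, -8) = -8
e (MAX): max(-7, -9, 7) = 7
f (MAX): max(-4, -3, 3) = 3
g (MAX): max(9, -5) = 9
M2 (MIN): min(-4, 7, 3, 9) = -4
S0 (MAX): max(-8, -4) = -4

-4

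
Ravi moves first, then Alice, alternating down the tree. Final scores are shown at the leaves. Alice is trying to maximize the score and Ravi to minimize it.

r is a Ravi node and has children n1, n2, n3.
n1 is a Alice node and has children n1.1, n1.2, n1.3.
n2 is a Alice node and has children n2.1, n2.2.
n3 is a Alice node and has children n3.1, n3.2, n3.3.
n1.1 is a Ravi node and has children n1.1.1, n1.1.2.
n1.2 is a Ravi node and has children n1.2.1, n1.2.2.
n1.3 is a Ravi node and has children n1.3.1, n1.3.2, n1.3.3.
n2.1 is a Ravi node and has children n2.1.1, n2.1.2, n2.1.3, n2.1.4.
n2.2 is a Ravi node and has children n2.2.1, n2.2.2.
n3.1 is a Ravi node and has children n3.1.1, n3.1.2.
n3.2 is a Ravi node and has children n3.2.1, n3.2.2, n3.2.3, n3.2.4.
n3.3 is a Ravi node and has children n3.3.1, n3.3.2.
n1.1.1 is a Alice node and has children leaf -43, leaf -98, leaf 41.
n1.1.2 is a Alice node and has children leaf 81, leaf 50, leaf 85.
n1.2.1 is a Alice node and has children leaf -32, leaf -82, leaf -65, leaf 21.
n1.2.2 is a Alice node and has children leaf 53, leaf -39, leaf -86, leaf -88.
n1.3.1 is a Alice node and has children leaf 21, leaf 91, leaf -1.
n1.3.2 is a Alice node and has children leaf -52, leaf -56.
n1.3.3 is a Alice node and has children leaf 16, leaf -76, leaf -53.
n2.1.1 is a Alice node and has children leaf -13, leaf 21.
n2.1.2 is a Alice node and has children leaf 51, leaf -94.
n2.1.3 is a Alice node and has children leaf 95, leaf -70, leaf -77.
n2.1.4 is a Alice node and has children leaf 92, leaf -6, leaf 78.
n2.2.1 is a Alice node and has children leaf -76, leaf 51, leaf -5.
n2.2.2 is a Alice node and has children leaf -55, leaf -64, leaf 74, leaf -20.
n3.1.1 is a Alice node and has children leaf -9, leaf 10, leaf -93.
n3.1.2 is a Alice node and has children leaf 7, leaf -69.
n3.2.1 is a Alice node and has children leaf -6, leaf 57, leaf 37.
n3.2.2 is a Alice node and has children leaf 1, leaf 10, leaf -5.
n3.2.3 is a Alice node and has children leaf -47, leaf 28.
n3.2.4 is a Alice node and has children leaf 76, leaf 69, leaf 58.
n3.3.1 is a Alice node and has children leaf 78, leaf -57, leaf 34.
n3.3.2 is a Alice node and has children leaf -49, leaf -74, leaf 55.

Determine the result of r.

41

n1.1.1 (Alice): max(-43, -98, 41) = 41
n1.1.2 (Alice): max(81, 50, 85) = 85
n1.1 (Ravi): min(41, 85) = 41
n1.2.1 (Alice): max(-32, -82, -65, 21) = 21
n1.2.2 (Alice): max(53, -39, -86, -88) = 53
n1.2 (Ravi): min(21, 53) = 21
n1.3.1 (Alice): max(21, 91, -1) = 91
n1.3.2 (Alice): max(-52, -56) = -52
n1.3.3 (Alice): max(16, -76, -53) = 16
n1.3 (Ravi): min(91, -52, 16) = -52
n1 (Alice): max(41, 21, -52) = 41
n2.1.1 (Alice): max(-13, 21) = 21
n2.1.2 (Alice): max(51, -94) = 51
n2.1.3 (Alice): max(95, -70, -77) = 95
n2.1.4 (Alice): max(92, -6, 78) = 92
n2.1 (Ravi): min(21, 51, 95, 92) = 21
n2.2.1 (Alice): max(-76, 51, -5) = 51
n2.2.2 (Alice): max(-55, -64, 74, -20) = 74
n2.2 (Ravi): min(51, 74) = 51
n2 (Alice): max(21, 51) = 51
n3.1.1 (Alice): max(-9, 10, -93) = 10
n3.1.2 (Alice): max(7, -69) = 7
n3.1 (Ravi): min(10, 7) = 7
n3.2.1 (Alice): max(-6, 57, 37) = 57
n3.2.2 (Alice): max(1, 10, -5) = 10
n3.2.3 (Alice): max(-47, 28) = 28
n3.2.4 (Alice): max(76, 69, 58) = 76
n3.2 (Ravi): min(57, 10, 28, 76) = 10
n3.3.1 (Alice): max(78, -57, 34) = 78
n3.3.2 (Alice): max(-49, -74, 55) = 55
n3.3 (Ravi): min(78, 55) = 55
n3 (Alice): max(7, 10, 55) = 55
r (Ravi): min(41, 51, 55) = 41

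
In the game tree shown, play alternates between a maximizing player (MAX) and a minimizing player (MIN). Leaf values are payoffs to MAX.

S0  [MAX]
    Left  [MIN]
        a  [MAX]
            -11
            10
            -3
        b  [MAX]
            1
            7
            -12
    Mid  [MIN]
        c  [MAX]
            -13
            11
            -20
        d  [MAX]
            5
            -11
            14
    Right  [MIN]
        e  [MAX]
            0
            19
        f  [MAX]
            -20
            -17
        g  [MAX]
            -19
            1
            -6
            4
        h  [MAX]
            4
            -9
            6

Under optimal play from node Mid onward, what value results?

11

c (MAX): max(-13, 11, -20) = 11
d (MAX): max(5, -11, 14) = 14
Mid (MIN): min(11, 14) = 11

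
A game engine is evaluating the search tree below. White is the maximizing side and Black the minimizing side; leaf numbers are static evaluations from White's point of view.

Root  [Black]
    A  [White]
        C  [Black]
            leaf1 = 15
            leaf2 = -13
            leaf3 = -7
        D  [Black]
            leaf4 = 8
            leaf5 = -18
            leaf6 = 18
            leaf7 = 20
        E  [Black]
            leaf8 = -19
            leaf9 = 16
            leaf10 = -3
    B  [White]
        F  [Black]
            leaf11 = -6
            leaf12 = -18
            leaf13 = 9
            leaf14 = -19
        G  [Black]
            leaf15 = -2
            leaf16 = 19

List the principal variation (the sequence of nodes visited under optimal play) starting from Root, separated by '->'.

C (Black): min(15, -13, -7) = -13
D (Black): min(8, -18, 18, 20) = -18
E (Black): min(-19, 16, -3) = -19
A (White): max(-13, -18, -19) = -13
F (Black): min(-6, -18, 9, -19) = -19
G (Black): min(-2, 19) = -2
B (White): max(-19, -2) = -2
Root (Black): min(-13, -2) = -13
At Root, Black picks A (lowest: -13).
At A, White picks C (highest: -13).
At C, Black picks leaf2 (lowest: -13).
Terminal value -13.

Root -> A -> C -> leaf2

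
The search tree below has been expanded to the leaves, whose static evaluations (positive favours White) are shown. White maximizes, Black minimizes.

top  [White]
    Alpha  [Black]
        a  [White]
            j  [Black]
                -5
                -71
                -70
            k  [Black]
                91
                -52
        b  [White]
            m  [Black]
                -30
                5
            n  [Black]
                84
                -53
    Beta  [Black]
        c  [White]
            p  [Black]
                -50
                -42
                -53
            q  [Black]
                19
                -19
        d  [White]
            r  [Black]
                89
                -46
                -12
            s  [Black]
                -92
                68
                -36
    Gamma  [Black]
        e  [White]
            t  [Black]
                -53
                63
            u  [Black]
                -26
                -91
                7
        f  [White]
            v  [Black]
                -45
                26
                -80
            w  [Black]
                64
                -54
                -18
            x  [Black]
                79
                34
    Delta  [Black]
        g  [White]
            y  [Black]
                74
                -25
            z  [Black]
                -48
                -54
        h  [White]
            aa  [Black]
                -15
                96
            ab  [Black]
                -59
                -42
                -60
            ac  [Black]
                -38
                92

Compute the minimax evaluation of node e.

t (Black): min(-53, 63) = -53
u (Black): min(-26, -91, 7) = -91
e (White): max(-53, -91) = -53

-53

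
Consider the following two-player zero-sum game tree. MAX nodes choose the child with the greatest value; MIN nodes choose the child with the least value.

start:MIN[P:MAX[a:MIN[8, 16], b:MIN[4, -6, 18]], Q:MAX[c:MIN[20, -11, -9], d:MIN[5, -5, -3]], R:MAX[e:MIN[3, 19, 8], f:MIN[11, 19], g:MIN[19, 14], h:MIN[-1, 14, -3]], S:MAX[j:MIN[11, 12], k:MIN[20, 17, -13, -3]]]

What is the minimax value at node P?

a (MIN): min(8, 16) = 8
b (MIN): min(4, -6, 18) = -6
P (MAX): max(8, -6) = 8

8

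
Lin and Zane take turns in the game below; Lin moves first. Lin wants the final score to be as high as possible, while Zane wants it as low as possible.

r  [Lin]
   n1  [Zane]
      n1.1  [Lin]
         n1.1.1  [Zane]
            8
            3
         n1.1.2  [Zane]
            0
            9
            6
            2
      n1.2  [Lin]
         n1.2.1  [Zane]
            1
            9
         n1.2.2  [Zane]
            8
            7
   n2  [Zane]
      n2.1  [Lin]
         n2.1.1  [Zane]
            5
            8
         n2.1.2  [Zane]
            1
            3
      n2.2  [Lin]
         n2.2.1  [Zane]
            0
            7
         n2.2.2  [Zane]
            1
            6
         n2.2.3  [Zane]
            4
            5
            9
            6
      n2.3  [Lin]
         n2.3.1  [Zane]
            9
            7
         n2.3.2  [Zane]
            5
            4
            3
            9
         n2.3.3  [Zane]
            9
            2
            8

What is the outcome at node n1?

3

n1.1.1 (Zane): min(8, 3) = 3
n1.1.2 (Zane): min(0, 9, 6, 2) = 0
n1.1 (Lin): max(3, 0) = 3
n1.2.1 (Zane): min(1, 9) = 1
n1.2.2 (Zane): min(8, 7) = 7
n1.2 (Lin): max(1, 7) = 7
n1 (Zane): min(3, 7) = 3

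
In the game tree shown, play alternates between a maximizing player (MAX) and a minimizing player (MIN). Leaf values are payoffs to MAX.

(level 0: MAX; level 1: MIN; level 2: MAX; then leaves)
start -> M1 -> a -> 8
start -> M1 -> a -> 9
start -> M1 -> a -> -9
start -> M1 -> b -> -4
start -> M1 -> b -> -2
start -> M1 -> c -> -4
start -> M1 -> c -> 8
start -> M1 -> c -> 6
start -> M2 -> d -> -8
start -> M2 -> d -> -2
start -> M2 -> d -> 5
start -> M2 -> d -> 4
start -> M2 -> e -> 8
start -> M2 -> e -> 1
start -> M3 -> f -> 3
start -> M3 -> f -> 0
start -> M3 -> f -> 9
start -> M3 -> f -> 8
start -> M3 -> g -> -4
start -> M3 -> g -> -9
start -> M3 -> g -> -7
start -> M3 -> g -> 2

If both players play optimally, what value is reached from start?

a (MAX): max(8, 9, -9) = 9
b (MAX): max(-4, -2) = -2
c (MAX): max(-4, 8, 6) = 8
M1 (MIN): min(9, -2, 8) = -2
d (MAX): max(-8, -2, 5, 4) = 5
e (MAX): max(8, 1) = 8
M2 (MIN): min(5, 8) = 5
f (MAX): max(3, 0, 9, 8) = 9
g (MAX): max(-4, -9, -7, 2) = 2
M3 (MIN): min(9, 2) = 2
start (MAX): max(-2, 5, 2) = 5

5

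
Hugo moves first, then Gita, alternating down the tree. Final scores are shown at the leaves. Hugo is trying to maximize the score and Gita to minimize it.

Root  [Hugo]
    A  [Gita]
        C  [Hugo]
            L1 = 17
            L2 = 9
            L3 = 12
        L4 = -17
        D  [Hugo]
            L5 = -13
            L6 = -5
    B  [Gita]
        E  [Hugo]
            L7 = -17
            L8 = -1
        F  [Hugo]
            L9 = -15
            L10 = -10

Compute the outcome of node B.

E (Hugo): max(-17, -1) = -1
F (Hugo): max(-15, -10) = -10
B (Gita): min(-1, -10) = -10

-10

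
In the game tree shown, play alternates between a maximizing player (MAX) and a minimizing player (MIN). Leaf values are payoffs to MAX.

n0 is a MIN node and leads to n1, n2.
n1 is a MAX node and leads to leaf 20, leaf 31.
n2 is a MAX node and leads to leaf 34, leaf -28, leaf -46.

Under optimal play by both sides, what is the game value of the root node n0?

n1 (MAX): max(20, 31) = 31
n2 (MAX): max(34, -28, -46) = 34
n0 (MIN): min(31, 34) = 31

31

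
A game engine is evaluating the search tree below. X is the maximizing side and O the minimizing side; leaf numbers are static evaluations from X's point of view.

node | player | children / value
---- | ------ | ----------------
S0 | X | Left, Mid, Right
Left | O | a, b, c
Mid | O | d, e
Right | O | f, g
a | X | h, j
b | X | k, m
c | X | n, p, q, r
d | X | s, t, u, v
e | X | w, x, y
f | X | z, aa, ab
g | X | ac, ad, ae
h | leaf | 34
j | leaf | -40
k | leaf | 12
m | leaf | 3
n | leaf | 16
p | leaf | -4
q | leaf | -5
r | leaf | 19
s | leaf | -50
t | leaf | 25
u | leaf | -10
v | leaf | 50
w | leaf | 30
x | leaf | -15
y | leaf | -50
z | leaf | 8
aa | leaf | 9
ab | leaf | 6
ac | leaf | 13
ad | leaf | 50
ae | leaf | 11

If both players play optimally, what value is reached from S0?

30

a (X): max(34, -40) = 34
b (X): max(12, 3) = 12
c (X): max(16, -4, -5, 19) = 19
Left (O): min(34, 12, 19) = 12
d (X): max(-50, 25, -10, 50) = 50
e (X): max(30, -15, -50) = 30
Mid (O): min(50, 30) = 30
f (X): max(8, 9, 6) = 9
g (X): max(13, 50, 11) = 50
Right (O): min(9, 50) = 9
S0 (X): max(12, 30, 9) = 30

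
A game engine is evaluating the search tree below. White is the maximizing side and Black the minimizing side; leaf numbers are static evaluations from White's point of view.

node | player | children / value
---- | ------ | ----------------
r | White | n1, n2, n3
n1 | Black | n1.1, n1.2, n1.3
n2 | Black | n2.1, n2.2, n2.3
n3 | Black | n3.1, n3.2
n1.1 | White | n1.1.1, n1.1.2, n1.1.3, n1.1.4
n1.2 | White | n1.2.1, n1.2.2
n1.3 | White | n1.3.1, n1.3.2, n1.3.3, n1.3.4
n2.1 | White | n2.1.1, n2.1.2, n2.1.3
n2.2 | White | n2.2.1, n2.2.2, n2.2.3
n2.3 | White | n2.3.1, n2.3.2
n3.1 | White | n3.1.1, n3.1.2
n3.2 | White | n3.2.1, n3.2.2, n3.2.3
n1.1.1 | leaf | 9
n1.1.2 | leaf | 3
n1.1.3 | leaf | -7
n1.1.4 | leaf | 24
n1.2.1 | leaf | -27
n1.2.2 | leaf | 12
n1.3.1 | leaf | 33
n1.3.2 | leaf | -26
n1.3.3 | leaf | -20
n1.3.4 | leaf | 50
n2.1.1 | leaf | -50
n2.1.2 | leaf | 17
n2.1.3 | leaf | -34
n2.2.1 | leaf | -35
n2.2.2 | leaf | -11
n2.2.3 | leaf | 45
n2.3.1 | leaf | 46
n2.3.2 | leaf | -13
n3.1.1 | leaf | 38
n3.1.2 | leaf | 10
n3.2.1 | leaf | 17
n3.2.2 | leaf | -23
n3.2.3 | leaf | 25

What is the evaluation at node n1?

n1.1 (White): max(9, 3, -7, 24) = 24
n1.2 (White): max(-27, 12) = 12
n1.3 (White): max(33, -26, -20, 50) = 50
n1 (Black): min(24, 12, 50) = 12

12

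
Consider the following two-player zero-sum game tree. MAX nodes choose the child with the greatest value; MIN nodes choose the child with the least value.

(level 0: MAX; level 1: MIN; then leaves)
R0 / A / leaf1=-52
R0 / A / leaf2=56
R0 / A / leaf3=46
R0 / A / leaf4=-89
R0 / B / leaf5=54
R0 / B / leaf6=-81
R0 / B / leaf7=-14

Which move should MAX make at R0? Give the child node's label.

A (MIN): min(-52, 56, 46, -89) = -89
B (MIN): min(54, -81, -14) = -81
R0 (MAX): max(-89, -81) = -81
MAX at R0 wants the highest of {A=-89, B=-81}, so chooses B.

B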